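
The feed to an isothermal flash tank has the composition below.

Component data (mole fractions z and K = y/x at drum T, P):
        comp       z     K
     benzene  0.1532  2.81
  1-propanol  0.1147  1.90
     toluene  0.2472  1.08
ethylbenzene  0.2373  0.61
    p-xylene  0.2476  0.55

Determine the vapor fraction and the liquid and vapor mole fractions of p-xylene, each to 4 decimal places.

ψ = 0.4304, x_p-xylene = 0.3071, y_p-xylene = 0.1689

Newton–Raphson from ψ = 0.5:
  ψ = 0.5000: g = -0.02296, g' = -0.3231 → ψ = 0.4289
  ψ = 0.4289: g = 0.00049, g' = -0.3379 → ψ = 0.4304
Converged at ψ = 0.4304.
Compositions from xᵢ = zᵢ/(1+ψ(Kᵢ−1)), yᵢ = Kᵢxᵢ:
  benzene: x = 0.0861, y = 0.2420
  1-propanol: x = 0.0827, y = 0.1571
  toluene: x = 0.2390, y = 0.2581
  ethylbenzene: x = 0.2852, y = 0.1740
  p-xylene: x = 0.3071, y = 0.1689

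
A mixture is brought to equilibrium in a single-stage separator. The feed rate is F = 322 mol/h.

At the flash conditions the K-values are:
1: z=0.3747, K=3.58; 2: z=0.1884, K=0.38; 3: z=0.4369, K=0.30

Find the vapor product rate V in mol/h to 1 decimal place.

Rachford–Rice: g(V/F) = Σ zᵢ(Kᵢ−1)/(1+V/F(Kᵢ−1)) = 0.
Check two-phase: ΣzᵢKᵢ = 1.5441 > 1 and Σzᵢ/Kᵢ = 2.0568 > 1, so g(0) = 0.5441 > 0 and g(1) = -1.0568 < 0.
Newton–Raphson from V/F = 0.31:
  V/F = 0.3100: g = 0.00194, g' = -1.2301 → V/F = 0.3116
Converged at V/F = 0.3116.
Then V = V/F·F = 0.3116·322 = 100.3 mol/h and L = F − V = 221.7 mol/h.

V = 100.3 mol/h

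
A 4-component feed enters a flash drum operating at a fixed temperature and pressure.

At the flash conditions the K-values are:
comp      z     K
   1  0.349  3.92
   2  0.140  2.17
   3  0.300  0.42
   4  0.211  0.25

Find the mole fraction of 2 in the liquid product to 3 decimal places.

Rachford–Rice: g(ψ) = Σ zᵢ(Kᵢ−1)/(1+ψ(Kᵢ−1)) = 0.
Check two-phase: ΣzᵢKᵢ = 1.851 > 1 and Σzᵢ/Kᵢ = 1.712 > 1, so g(0) = 0.851 > 0 and g(1) = -0.712 < 0.
Iterate (Newton) starting at ψ = 0.5:
  ψ = 0.500: g = 0.0193, g' = -1.072 → ψ = 0.518
Converged at ψ = 0.518.
Compositions from xᵢ = zᵢ/(1+ψ(Kᵢ−1)), yᵢ = Kᵢxᵢ:
  1: x = 0.139, y = 0.544
  2: x = 0.087, y = 0.189
  3: x = 0.429, y = 0.180
  4: x = 0.345, y = 0.086

x_2 = 0.087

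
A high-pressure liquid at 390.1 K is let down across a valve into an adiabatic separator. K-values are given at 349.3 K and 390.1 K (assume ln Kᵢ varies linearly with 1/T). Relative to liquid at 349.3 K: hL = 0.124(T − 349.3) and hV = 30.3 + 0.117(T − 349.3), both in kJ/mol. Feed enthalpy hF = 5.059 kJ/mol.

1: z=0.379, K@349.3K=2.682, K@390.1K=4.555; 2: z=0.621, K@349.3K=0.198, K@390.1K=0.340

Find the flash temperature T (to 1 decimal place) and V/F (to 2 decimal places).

Adiabatic flash: solve Rachford–Rice at each trial T, then check hF = ψ·hV(T) + (1−ψ)·hL(T).
  T = 349.3 K: K = (2.682, 0.198), RR gives ψ = 0.103, H_out = 3.132 kJ/mol
  T = 390.1 K: K = (4.555, 0.340), RR gives ψ = 0.400, H_out = 17.052 kJ/mol
  T = 369.7 K: K = (3.547, 0.263), RR gives ψ = 0.271, H_out = 10.692 kJ/mol
  T = 359.5 K: K = (3.096, 0.229), RR gives ψ = 0.196, H_out = 7.175 kJ/mol
  T = 354.4 K: K = (2.885, 0.213), RR gives ψ = 0.152, H_out = 5.241 kJ/mol
  T = 351.9 K: K = (2.784, 0.206), RR gives ψ = 0.129, H_out = 4.232 kJ/mol
  T = 353.1 K: K = (2.832, 0.209), RR gives ψ = 0.140, H_out = 4.722 kJ/mol
Linear interpolation between T = 353.1 (H_out = 4.722) and T = 354.4 (H_out = 5.241) on hF = 5.059 gives T ≈ 353.9 K, at which ψ = 0.15.

T = 353.9 K, V/F = 0.15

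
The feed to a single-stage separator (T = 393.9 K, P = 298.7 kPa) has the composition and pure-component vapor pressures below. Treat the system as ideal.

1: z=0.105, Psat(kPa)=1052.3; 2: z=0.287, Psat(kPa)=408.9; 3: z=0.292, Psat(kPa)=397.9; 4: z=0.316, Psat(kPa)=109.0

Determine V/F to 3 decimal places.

V/F = 0.490

Raoult's law: Kᵢ = Pᵢˢᵃᵗ/P = Pᵢˢᵃᵗ/298.7.
  K_1 = 1052.3/298.7 = 3.52293, K_2 = 408.9/298.7 = 1.36893, K_3 = 397.9/298.7 = 1.33211, K_4 = 109.0/298.7 = 0.36491
Newton iteration, V/F⁰ = 0.5:
  V/F = 0.500: g = -0.0044, g' = -0.456 → V/F = 0.490
Converged at V/F = 0.490.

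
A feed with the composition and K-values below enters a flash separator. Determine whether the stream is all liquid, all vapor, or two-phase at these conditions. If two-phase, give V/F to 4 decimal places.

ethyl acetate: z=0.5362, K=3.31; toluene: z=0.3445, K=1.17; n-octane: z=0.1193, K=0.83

ΣzᵢKᵢ = 2.2769; Σzᵢ/Kᵢ = 0.6002.
Since Σzᵢ/Kᵢ < 1 the mixture is above its dew point — single vapor phase.

all vapor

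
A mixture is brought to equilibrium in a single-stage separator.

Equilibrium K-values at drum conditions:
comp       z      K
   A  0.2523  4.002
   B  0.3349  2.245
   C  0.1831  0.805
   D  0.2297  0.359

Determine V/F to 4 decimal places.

V/F = 0.9120

Material balance + equilibrium reduce to Σ zᵢ(Kᵢ−1)/(1+V/F(Kᵢ−1)) = 0.
Check two-phase: ΣzᵢKᵢ = 1.9914 > 1 and Σzᵢ/Kᵢ = 1.0795 > 1, so g(0) = 0.9914 > 0 and g(1) = -0.0795 < 0.
Newton–Raphson from V/F = 0.5:
  V/F = 0.5000: g = 0.30357, g' = -0.7737 → V/F = 0.8924
  V/F = 0.8924: g = 0.01613, g' = -0.8100 → V/F = 0.9123
  V/F = 0.9123: g = -0.00024, g' = -0.8342 → V/F = 0.9120
Converged at V/F = 0.9120.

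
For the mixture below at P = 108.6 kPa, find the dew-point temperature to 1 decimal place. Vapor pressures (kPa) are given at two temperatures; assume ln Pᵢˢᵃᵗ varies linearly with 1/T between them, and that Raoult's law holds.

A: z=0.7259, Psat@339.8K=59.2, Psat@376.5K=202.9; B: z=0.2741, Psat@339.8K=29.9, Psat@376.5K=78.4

T = 367.0 K

Dew-point temperature: Σzᵢ·P/Pᵢˢᵃᵗ(T) = 1. Interpolate ln Pᵢˢᵃᵗ = aᵢ + bᵢ/T.
  T = 339.8 K: ΣzᵢP/Pᵢˢᵃᵗ = 2.3272
  T = 376.5 K: ΣzᵢP/Pᵢˢᵃᵗ = 0.7682
  T = 358.1 K: ΣzᵢP/Pᵢˢᵃᵗ = 1.2987
  T = 367.3 K: ΣzᵢP/Pᵢˢᵃᵗ = 0.9918
  T = 362.7 K: ΣzᵢP/Pᵢˢᵃᵗ = 1.1328
  T = 365.0 K: ΣzᵢP/Pᵢˢᵃᵗ = 1.0595
Interpolating between 365.0 K and 367.3 K gives T ≈ 367.0 K.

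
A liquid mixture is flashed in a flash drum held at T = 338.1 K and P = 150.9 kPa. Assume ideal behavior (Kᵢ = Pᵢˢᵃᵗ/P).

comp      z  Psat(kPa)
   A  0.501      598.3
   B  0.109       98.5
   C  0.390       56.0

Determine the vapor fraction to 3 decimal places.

ψ = 0.695

Raoult's law: Kᵢ = Pᵢˢᵃᵗ/P = Pᵢˢᵃᵗ/150.9.
  K_A = 598.3/150.9 = 3.96488, K_B = 98.5/150.9 = 0.65275, K_C = 56.0/150.9 = 0.37111
Rachford–Rice: g(ψ) = Σ zᵢ(Kᵢ−1)/(1+ψ(Kᵢ−1)) = 0.
Feasibility: ΣzᵢKᵢ = 2.202, Σzᵢ/Kᵢ = 1.344 — both > 1, two phases present.
Newton–Raphson from ψ = 0.5:
  ψ = 0.500: g = 0.1948, g' = -1.062 → ψ = 0.683
  ψ = 0.683: g = 0.0111, g' = -0.978 → ψ = 0.695
Converged at ψ = 0.695.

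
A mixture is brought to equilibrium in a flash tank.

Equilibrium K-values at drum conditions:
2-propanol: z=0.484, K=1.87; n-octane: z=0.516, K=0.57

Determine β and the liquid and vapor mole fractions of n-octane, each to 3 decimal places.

β = 0.532, x_n-octane = 0.669, y_n-octane = 0.381

Binary case is linear: z₁(K₁−1)(1+β(K₂−1)) + z₂(K₂−1)(1+β(K₁−1)) = 0
⇒ β = [z₁(K₁−1)+z₂(K₂−1)] / [−(K₁−1)(K₂−1)] = 0.1992/0.3741 = 0.532
Compositions from xᵢ = zᵢ/(1+β(Kᵢ−1)), yᵢ = Kᵢxᵢ:
  2-propanol: x = 0.331, y = 0.619
  n-octane: x = 0.669, y = 0.381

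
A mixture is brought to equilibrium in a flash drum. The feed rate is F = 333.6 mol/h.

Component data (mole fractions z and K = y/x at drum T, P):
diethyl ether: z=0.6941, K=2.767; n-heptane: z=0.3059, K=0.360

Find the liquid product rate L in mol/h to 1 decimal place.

Binary case is linear: z₁(K₁−1)(1+β(K₂−1)) + z₂(K₂−1)(1+β(K₁−1)) = 0
⇒ β = [z₁(K₁−1)+z₂(K₂−1)] / [−(K₁−1)(K₂−1)] = 1.03070/1.13088 = 0.9114
Then V = β·F = 0.9114·333.6 = 304.0 mol/h and L = F − V = 29.6 mol/h.

L = 29.6 mol/h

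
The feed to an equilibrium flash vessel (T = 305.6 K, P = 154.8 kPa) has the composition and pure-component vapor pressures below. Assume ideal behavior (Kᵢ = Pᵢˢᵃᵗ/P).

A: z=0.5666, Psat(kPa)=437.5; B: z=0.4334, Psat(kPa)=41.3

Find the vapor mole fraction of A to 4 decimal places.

y_A = 0.8096

Raoult's law: Kᵢ = Pᵢˢᵃᵗ/P = Pᵢˢᵃᵗ/154.8.
  K_A = 437.5/154.8 = 2.826227, K_B = 41.3/154.8 = 0.266796
Rachford–Rice: g(ψ) = Σ zᵢ(Kᵢ−1)/(1+ψ(Kᵢ−1)) = 0.
g(0) = ΣzᵢKᵢ − 1 = 0.7170 and g(1) = 1 − Σzᵢ/Kᵢ = -0.8249, so a root lies in (0, 1).
Binary case is linear: z₁(K₁−1)(1+ψ(K₂−1)) + z₂(K₂−1)(1+ψ(K₁−1)) = 0
⇒ ψ = [z₁(K₁−1)+z₂(K₂−1)] / [−(K₁−1)(K₂−1)] = 0.71697/1.33900 = 0.5355
Compositions from xᵢ = zᵢ/(1+ψ(Kᵢ−1)), yᵢ = Kᵢxᵢ:
  A: x = 0.2865, y = 0.8096
  B: x = 0.7135, y = 0.1904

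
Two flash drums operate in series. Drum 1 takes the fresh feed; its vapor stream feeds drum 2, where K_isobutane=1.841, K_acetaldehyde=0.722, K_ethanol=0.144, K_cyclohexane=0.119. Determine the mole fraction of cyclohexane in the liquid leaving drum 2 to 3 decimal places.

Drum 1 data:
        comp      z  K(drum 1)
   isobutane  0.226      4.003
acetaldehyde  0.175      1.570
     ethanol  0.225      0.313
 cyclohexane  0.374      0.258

x_cyclohexane (drum 2) = 0.181

Drum 1:
Newton–Raphson from ψ₁ = 0.5:
  ψ₁ = 0.500: g = -0.3277, g' = -1.127 → ψ₁ = 0.209
  ψ₁ = 0.209: g = -0.0031, g' = -1.247 → ψ₁ = 0.207
Converged at ψ₁ = 0.207.
Drum-1 compositions:
  isobutane: x = 0.139, y = 0.558
  acetaldehyde: x = 0.157, y = 0.246
  ethanol: x = 0.262, y = 0.082
  cyclohexane: x = 0.442, y = 0.114
Drum-2 feed = drum-1 vapor: z₂ = (0.5582, 0.2458, 0.0821, 0.1140).
Drum 2:
Material balance + equilibrium reduce to Σ zᵢ(Kᵢ−1)/(1+ψ₂(Kᵢ−1)) = 0.
Check two-phase: ΣzᵢKᵢ = 1.230 > 1 and Σzᵢ/Kᵢ = 2.171 > 1, so g(0) = 0.230 > 0 and g(1) = -1.171 < 0.
Newton–Raphson from ψ₂ = 0.53:
  ψ₂ = 0.530: g = -0.0724, g' = -0.728 → ψ₂ = 0.430
  ψ₂ = 0.430: g = -0.0060, g' = -0.618 → ψ₂ = 0.421
Converged at ψ₂ = 0.421.
  isobutane: x = 0.412, y = 0.759
  acetaldehyde: x = 0.278, y = 0.201
  ethanol: x = 0.128, y = 0.018
  cyclohexane: x = 0.181, y = 0.022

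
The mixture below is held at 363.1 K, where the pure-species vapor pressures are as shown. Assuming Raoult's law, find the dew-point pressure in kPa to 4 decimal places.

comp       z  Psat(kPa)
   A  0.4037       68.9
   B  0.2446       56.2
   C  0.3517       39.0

Pdew = 52.0035 kPa

At the dew point ψ → 1, so Σzᵢ/Kᵢ = 1 with Kᵢ = Pᵢˢᵃᵗ/P ⇒ 1/P = Σzᵢ/Pᵢˢᵃᵗ.
1/P = 0.4037/68.9 + 0.2446/56.2 + 0.3517/39.0 = 0.0192295 ⇒ P = 52.0035 kPa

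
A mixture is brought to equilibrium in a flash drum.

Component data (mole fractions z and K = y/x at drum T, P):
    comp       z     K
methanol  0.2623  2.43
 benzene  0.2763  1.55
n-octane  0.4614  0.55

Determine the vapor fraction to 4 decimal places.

Material balance + equilibrium reduce to Σ zᵢ(Kᵢ−1)/(1+ψ(Kᵢ−1)) = 0.
Feasibility: ΣzᵢKᵢ = 1.3194, Σzᵢ/Kᵢ = 1.1251 — both > 1, two phases present.
Newton iteration, ψ⁰ = 0.69:
  ψ = 0.6900: g = -0.00217, g' = -0.3763 → ψ = 0.6842
Converged at ψ = 0.6842.

ψ = 0.6842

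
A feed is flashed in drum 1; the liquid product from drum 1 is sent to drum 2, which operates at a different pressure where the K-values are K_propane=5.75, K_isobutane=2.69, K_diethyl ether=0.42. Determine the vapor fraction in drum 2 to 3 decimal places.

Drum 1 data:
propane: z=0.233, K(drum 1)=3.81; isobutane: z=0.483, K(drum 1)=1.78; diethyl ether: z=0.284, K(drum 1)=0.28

V/F (drum 2) = 0.355

Drum 1:
Material balance + equilibrium reduce to Σ zᵢ(Kᵢ−1)/(1+ψ₁(Kᵢ−1)) = 0.
g(0) = ΣzᵢKᵢ − 1 = 0.827 and g(1) = 1 − Σzᵢ/Kᵢ = -0.347, so a root lies in (0, 1).
Iterate (Newton) starting at ψ₁ = 0.5:
  ψ₁ = 0.500: g = 0.2238, g' = -0.830 → ψ₁ = 0.770
  ψ₁ = 0.770: g = -0.0163, g' = -1.039 → ψ₁ = 0.754
Converged at ψ₁ = 0.754.
Drum-1 compositions:
  propane: x = 0.075, y = 0.285
  isobutane: x = 0.304, y = 0.541
  diethyl ether: x = 0.621, y = 0.174
Drum-2 feed = drum-1 liquid: z₂ = (0.0747, 0.3042, 0.6211).
Drum 2:
Rachford–Rice: g(ψ₂) = Σ zᵢ(Kᵢ−1)/(1+ψ₂(Kᵢ−1)) = 0.
Check two-phase: ΣzᵢKᵢ = 1.509 > 1 and Σzᵢ/Kᵢ = 1.605 > 1, so g(0) = 0.509 > 0 and g(1) = -0.605 < 0.
Newton–Raphson from ψ₂ = 0.5:
  ψ₂ = 0.500: g = -0.1236, g' = -0.818 → ψ₂ = 0.349
  ψ₂ = 0.349: g = 0.0054, g' = -0.911 → ψ₂ = 0.355
Converged at ψ₂ = 0.355.
  propane: x = 0.028, y = 0.160
  isobutane: x = 0.190, y = 0.512
  diethyl ether: x = 0.782, y = 0.328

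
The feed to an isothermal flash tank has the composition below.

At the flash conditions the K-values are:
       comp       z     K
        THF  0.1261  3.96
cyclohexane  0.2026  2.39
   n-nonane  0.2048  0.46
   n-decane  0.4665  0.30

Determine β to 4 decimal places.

β = 0.1555

Let β = V/F and solve Σ zᵢ(Kᵢ−1)/(1+β(Kᵢ−1)) = 0.
Check two-phase: ΣzᵢKᵢ = 1.2177 > 1 and Σzᵢ/Kᵢ = 2.1168 > 1, so g(0) = 0.2177 > 0 and g(1) = -1.1168 < 0.
Iterate (Newton) starting at β = 0.5:
  β = 0.5000: g = -0.33723, g' = -0.9690 → β = 0.1520
  β = 0.1520: g = 0.00404, g' = -1.1495 → β = 0.1555
Converged at β = 0.1555.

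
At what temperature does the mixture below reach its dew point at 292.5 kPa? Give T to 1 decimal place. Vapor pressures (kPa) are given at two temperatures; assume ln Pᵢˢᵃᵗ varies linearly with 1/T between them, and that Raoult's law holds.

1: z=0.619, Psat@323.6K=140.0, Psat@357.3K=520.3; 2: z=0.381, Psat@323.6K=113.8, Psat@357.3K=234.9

T = 350.0 K

Dew-point temperature: Σzᵢ·P/Pᵢˢᵃᵗ(T) = 1. Interpolate ln Pᵢˢᵃᵗ = aᵢ + bᵢ/T.
  T = 323.6 K: ΣzᵢP/Pᵢˢᵃᵗ = 2.2726
  T = 357.3 K: ΣzᵢP/Pᵢˢᵃᵗ = 0.8224
  T = 340.5 K: ΣzᵢP/Pᵢˢᵃᵗ = 1.3169
  T = 348.9 K: ΣzᵢP/Pᵢˢᵃᵗ = 1.0323
  T = 353.1 K: ΣzᵢP/Pᵢˢᵃᵗ = 0.9196
  T = 351.0 K: ΣzᵢP/Pᵢˢᵃᵗ = 0.9739
  T = 349.9 K: ΣzᵢP/Pᵢˢᵃᵗ = 1.0039
Interpolating between 349.9 K and 351.0 K gives T ≈ 350.0 K.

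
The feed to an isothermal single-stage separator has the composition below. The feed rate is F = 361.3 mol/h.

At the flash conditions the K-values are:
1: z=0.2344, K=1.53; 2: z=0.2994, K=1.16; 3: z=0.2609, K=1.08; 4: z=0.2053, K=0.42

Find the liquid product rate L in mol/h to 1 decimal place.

Material balance + equilibrium reduce to Σ zᵢ(Kᵢ−1)/(1+β(Kᵢ−1)) = 0.
Feasibility: ΣzᵢKᵢ = 1.0739, Σzᵢ/Kᵢ = 1.1417 — both > 1, two phases present.
Iterate (Newton) starting at β = 0.5:
  β = 0.5000: g = -0.00508, g' = -0.1863 → β = 0.4727
  β = 0.4727: g = -0.00007, g' = -0.1814 → β = 0.4724
Converged at β = 0.4724.
Then V = β·F = 0.4724·361.3 = 170.7 mol/h and L = F − V = 190.6 mol/h.

L = 190.6 mol/h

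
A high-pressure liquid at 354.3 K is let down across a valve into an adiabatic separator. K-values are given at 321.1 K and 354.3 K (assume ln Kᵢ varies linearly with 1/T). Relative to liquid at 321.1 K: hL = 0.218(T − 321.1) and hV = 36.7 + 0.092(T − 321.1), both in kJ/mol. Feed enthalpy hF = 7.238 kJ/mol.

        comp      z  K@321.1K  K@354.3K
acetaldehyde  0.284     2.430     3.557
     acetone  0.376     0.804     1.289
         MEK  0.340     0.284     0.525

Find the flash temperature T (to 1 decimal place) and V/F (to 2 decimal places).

Adiabatic flash: solve Rachford–Rice at each trial T, then check hF = ψ·hV(T) + (1−ψ)·hL(T).
  T = 321.1 K: K = (2.430, 0.804, 0.284), RR gives ψ = 0.128, H_out = 4.680 kJ/mol
  T = 354.3 K: K = (3.557, 1.289, 0.525), RR gives ψ = 0.956, H_out = 38.333 kJ/mol
  T = 337.7 K: K = (2.968, 1.030, 0.392), RR gives ψ = 0.492, H_out = 20.651 kJ/mol
  T = 329.4 K: K = (2.692, 0.913, 0.335), RR gives ψ = 0.304, H_out = 12.665 kJ/mol
  T = 325.2 K: K = (2.558, 0.857, 0.308), RR gives ψ = 0.214, H_out = 8.653 kJ/mol
  T = 323.1 K: K = (2.492, 0.829, 0.296), RR gives ψ = 0.170, H_out = 6.629 kJ/mol
Linear interpolation between T = 323.1 (H_out = 6.629) and T = 325.2 (H_out = 8.653) on hF = 7.238 gives T ≈ 323.7 K, at which ψ = 0.18.

T = 323.7 K, V/F = 0.18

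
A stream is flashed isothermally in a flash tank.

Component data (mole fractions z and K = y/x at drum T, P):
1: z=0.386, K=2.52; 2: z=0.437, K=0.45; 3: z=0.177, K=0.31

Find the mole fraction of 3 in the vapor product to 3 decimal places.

y_3 = 0.066

Rachford–Rice: g(V/F) = Σ zᵢ(Kᵢ−1)/(1+V/F(Kᵢ−1)) = 0.
Feasibility: ΣzᵢKᵢ = 1.224, Σzᵢ/Kᵢ = 1.695 — both > 1, two phases present.
Newton iteration, V/F⁰ = 0.5:
  V/F = 0.500: g = -0.1846, g' = -0.736 → V/F = 0.249
Converged at V/F = 0.249.
Compositions from xᵢ = zᵢ/(1+V/F(Kᵢ−1)), yᵢ = Kᵢxᵢ:
  1: x = 0.280, y = 0.706
  2: x = 0.506, y = 0.228
  3: x = 0.214, y = 0.066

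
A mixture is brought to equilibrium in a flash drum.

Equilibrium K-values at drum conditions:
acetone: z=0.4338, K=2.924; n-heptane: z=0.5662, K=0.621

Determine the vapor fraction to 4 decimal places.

Rachford–Rice: g(ψ) = Σ zᵢ(Kᵢ−1)/(1+ψ(Kᵢ−1)) = 0.
Check two-phase: ΣzᵢKᵢ = 1.6200 > 1 and Σzᵢ/Kᵢ = 1.0601 > 1, so g(0) = 0.6200 > 0 and g(1) = -0.0601 < 0.
Binary case is linear: z₁(K₁−1)(1+ψ(K₂−1)) + z₂(K₂−1)(1+ψ(K₁−1)) = 0
⇒ ψ = [z₁(K₁−1)+z₂(K₂−1)] / [−(K₁−1)(K₂−1)] = 0.62004/0.72920 = 0.8503

ψ = 0.8503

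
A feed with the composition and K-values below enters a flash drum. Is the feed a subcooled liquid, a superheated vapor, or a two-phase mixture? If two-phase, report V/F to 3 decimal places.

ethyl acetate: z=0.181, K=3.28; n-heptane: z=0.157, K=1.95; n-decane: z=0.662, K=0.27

ΣzᵢKᵢ = 1.079; Σzᵢ/Kᵢ = 2.588.
Both exceed 1, so a two-phase solution exists.
Iterate (Newton) starting at ψ = 0.37:
  ψ = 0.370: g = -0.3279, g' = -1.017 → ψ = 0.047
  ψ = 0.047: g = 0.0145, g' = -1.274 → ψ = 0.059
Converged at ψ = 0.059.

two-phase, V/F = 0.059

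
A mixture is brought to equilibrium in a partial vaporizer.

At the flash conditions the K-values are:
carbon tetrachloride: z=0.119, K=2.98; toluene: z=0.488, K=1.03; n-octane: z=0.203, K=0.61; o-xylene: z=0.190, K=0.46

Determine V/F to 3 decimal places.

Material balance + equilibrium reduce to Σ zᵢ(Kᵢ−1)/(1+V/F(Kᵢ−1)) = 0.
g(0) = ΣzᵢKᵢ − 1 = 0.068 and g(1) = 1 − Σzᵢ/Kᵢ = -0.260, so a root lies in (0, 1).
Newton–Raphson from V/F = 0.5:
  V/F = 0.500: g = -0.1061, g' = -0.270 → V/F = 0.107
  V/F = 0.107: g = 0.0175, g' = -0.414 → V/F = 0.149
  V/F = 0.149: g = 0.0008, g' = -0.379 → V/F = 0.151
Converged at V/F = 0.151.

V/F = 0.151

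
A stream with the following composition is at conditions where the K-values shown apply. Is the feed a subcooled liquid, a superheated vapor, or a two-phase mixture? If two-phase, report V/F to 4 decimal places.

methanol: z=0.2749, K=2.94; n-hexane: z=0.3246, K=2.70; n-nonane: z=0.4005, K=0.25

ΣzᵢKᵢ = 1.7848; Σzᵢ/Kᵢ = 1.8157.
Both exceed 1, so a two-phase solution exists.
Newton iteration, ψ⁰ = 0.5:
  ψ = 0.5000: g = 0.08839, g' = -1.1174 → ψ = 0.5791
  ψ = 0.5791: g = -0.00179, g' = -1.1717 → ψ = 0.5776
Converged at ψ = 0.5776.

two-phase, V/F = 0.5776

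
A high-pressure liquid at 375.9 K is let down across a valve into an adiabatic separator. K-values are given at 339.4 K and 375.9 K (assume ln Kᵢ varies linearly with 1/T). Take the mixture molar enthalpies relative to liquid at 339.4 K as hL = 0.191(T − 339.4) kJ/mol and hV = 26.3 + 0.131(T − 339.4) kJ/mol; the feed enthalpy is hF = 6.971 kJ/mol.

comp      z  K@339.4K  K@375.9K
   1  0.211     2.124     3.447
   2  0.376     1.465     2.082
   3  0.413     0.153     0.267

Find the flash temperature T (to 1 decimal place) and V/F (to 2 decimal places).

Adiabatic flash: solve Rachford–Rice at each trial T, then check hF = ψ·hV(T) + (1−ψ)·hL(T).
  T = 339.4 K: K = (2.124, 1.465, 0.153), RR gives ψ = 0.097, H_out = 2.552 kJ/mol
  T = 375.9 K: K = (3.447, 2.082, 0.267), RR gives ψ = 0.518, H_out = 19.470 kJ/mol
  T = 357.6 K: K = (2.738, 1.761, 0.205), RR gives ψ = 0.349, H_out = 12.270 kJ/mol
  T = 348.5 K: K = (2.419, 1.610, 0.178), RR gives ψ = 0.241, H_out = 7.933 kJ/mol
  T = 343.9 K: K = (2.267, 1.536, 0.165), RR gives ψ = 0.174, H_out = 5.386 kJ/mol
  T = 346.2 K: K = (2.343, 1.573, 0.171), RR gives ψ = 0.208, H_out = 6.697 kJ/mol
Linear interpolation between T = 346.2 (H_out = 6.697) and T = 348.5 (H_out = 7.933) on hF = 6.971 gives T ≈ 346.7 K, at which ψ = 0.22.

T = 346.7 K, V/F = 0.22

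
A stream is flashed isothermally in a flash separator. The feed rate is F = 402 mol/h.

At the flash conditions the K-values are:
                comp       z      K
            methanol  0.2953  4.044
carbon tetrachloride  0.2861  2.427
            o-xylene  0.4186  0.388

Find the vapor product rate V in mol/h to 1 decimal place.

V = 300.4 mol/h

Let β = V/F and solve Σ zᵢ(Kᵢ−1)/(1+β(Kᵢ−1)) = 0.
g(0) = ΣzᵢKᵢ − 1 = 1.0510 and g(1) = 1 − Σzᵢ/Kᵢ = -0.2698, so a root lies in (0, 1).
Newton iteration, β⁰ = 0.5:
  β = 0.5000: g = 0.22554, g' = -0.9541 → β = 0.7364
  β = 0.7364: g = 0.01002, g' = -0.9185 → β = 0.7473
Converged at β = 0.7473.
Then V = β·F = 0.7473·402 = 300.4 mol/h and L = F − V = 101.6 mol/h.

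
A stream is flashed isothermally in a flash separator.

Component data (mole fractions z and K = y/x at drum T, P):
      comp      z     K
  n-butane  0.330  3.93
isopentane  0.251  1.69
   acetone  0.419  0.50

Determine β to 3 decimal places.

β = 0.886

Let β = V/F and solve Σ zᵢ(Kᵢ−1)/(1+β(Kᵢ−1)) = 0.
Feasibility: ΣzᵢKᵢ = 1.931, Σzᵢ/Kᵢ = 1.070 — both > 1, two phases present.
Iterate (Newton) starting at β = 0.5:
  β = 0.500: g = 0.2417, g' = -0.719 → β = 0.836
  β = 0.836: g = 0.0300, g' = -0.595 → β = 0.887
  β = 0.887: g = -0.0002, g' = -0.603 → β = 0.886
Converged at β = 0.886.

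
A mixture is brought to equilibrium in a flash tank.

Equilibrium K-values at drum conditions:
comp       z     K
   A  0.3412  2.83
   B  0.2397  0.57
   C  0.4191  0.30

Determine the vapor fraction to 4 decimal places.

Rachford–Rice: g(ψ) = Σ zᵢ(Kᵢ−1)/(1+ψ(Kᵢ−1)) = 0.
g(0) = ΣzᵢKᵢ − 1 = 0.2280 and g(1) = 1 − Σzᵢ/Kᵢ = -0.9381, so a root lies in (0, 1).
Newton iteration, ψ⁰ = 0.32:
  ψ = 0.3200: g = -0.10378, g' = -0.8551 → ψ = 0.1986
  ψ = 0.1986: g = 0.00449, g' = -0.9446 → ψ = 0.2034
Converged at ψ = 0.2034.

ψ = 0.2034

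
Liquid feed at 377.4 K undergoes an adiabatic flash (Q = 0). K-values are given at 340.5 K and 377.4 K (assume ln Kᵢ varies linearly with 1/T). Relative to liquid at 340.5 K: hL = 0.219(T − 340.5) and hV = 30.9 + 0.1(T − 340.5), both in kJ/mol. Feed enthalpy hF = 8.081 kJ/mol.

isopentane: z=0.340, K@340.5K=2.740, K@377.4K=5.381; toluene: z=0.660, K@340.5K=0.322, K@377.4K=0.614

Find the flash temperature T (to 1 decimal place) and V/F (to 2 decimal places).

Adiabatic flash: solve Rachford–Rice at each trial T, then check hF = ψ·hV(T) + (1−ψ)·hL(T).
  T = 340.5 K: K = (2.740, 0.322), RR gives ψ = 0.122, H_out = 3.775 kJ/mol
  T = 377.4 K: K = (5.381, 0.614), RR gives ψ = 0.730, H_out = 27.437 kJ/mol
  T = 358.9 K: K = (3.903, 0.452), RR gives ψ = 0.393, H_out = 15.306 kJ/mol
  T = 349.7 K: K = (3.286, 0.383), RR gives ψ = 0.262, H_out = 9.834 kJ/mol
  T = 345.1 K: K = (3.004, 0.352), RR gives ψ = 0.195, H_out = 6.928 kJ/mol
  T = 347.4 K: K = (3.143, 0.367), RR gives ψ = 0.229, H_out = 8.405 kJ/mol
Linear interpolation between T = 345.1 (H_out = 6.928) and T = 347.4 (H_out = 8.405) on hF = 8.081 gives T ≈ 346.9 K, at which ψ = 0.22.

T = 346.9 K, V/F = 0.22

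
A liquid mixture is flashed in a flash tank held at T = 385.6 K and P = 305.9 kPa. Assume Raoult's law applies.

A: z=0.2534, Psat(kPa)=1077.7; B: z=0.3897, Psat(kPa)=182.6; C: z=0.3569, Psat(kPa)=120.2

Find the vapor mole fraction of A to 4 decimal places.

y_A = 0.5856

Raoult's law: Kᵢ = Pᵢˢᵃᵗ/P = Pᵢˢᵃᵗ/305.9.
  K_A = 1077.7/305.9 = 3.523047, K_B = 182.6/305.9 = 0.596927, K_C = 120.2/305.9 = 0.392939
Let ψ = V/F and solve Σ zᵢ(Kᵢ−1)/(1+ψ(Kᵢ−1)) = 0.
Check two-phase: ΣzᵢKᵢ = 1.2656 > 1 and Σzᵢ/Kᵢ = 1.6331 > 1, so g(0) = 0.2656 > 0 and g(1) = -0.6331 < 0.
Iterate (Newton) starting at ψ = 0.47:
  ψ = 0.4700: g = -0.20445, g' = -0.6915 → ψ = 0.1743
  ψ = 0.1743: g = 0.03278, g' = -1.0158 → ψ = 0.2066
  ψ = 0.2066: g = 0.00119, g' = -0.9443 → ψ = 0.2079
Converged at ψ = 0.2079.
Compositions from xᵢ = zᵢ/(1+ψ(Kᵢ−1)), yᵢ = Kᵢxᵢ:
  A: x = 0.1662, y = 0.5856
  B: x = 0.4253, y = 0.2539
  C: x = 0.4084, y = 0.1605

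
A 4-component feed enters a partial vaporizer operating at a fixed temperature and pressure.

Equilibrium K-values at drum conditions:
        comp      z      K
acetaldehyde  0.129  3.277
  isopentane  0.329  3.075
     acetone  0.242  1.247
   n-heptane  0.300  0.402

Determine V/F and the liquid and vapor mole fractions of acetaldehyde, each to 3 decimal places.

Iterate (Newton) starting at V/F = 0.41:
  V/F = 0.410: g = 0.3374, g' = -0.793 → V/F = 0.835
  V/F = 0.835: g = 0.0420, g' = -0.708 → V/F = 0.895
  V/F = 0.895: g = -0.0012, g' = -0.752 → V/F = 0.893
Converged at V/F = 0.893.
Compositions from xᵢ = zᵢ/(1+V/F(Kᵢ−1)), yᵢ = Kᵢxᵢ:
  acetaldehyde: x = 0.043, y = 0.139
  isopentane: x = 0.115, y = 0.355
  acetone: x = 0.198, y = 0.247
  n-heptane: x = 0.644, y = 0.259

V/F = 0.893, x_acetaldehyde = 0.043, y_acetaldehyde = 0.139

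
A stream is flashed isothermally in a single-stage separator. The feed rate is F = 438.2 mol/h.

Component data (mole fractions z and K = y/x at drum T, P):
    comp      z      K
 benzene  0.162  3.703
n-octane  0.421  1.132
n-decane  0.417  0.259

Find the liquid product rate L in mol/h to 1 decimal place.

L = 363.3 mol/h

Let ψ = V/F and solve Σ zᵢ(Kᵢ−1)/(1+ψ(Kᵢ−1)) = 0.
Feasibility: ΣzᵢKᵢ = 1.184, Σzᵢ/Kᵢ = 2.026 — both > 1, two phases present.
Newton iteration, ψ⁰ = 0.54:
  ψ = 0.540: g = -0.2852, g' = -0.838 → ψ = 0.200
  ψ = 0.200: g = -0.0242, g' = -0.821 → ψ = 0.170
  ψ = 0.170: g = 0.0006, g' = -0.862 → ψ = 0.171
Converged at ψ = 0.171.
Then V = ψ·F = 0.1710·438.2 = 74.9 mol/h and L = F − V = 363.3 mol/h.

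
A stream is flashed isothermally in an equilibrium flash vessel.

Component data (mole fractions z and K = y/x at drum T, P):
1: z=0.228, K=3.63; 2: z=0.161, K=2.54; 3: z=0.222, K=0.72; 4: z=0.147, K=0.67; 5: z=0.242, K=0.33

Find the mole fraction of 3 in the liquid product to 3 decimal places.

Newton–Raphson from ψ = 0.64:
  ψ = 0.640: g = -0.0727, g' = -0.700 → ψ = 0.536
  ψ = 0.536: g = -0.0005, g' = -0.698 → ψ = 0.535
Converged at ψ = 0.535.
Compositions from xᵢ = zᵢ/(1+ψ(Kᵢ−1)), yᵢ = Kᵢxᵢ:
  1: x = 0.095, y = 0.344
  2: x = 0.088, y = 0.224
  3: x = 0.261, y = 0.188
  4: x = 0.179, y = 0.120
  5: x = 0.377, y = 0.125

x_3 = 0.261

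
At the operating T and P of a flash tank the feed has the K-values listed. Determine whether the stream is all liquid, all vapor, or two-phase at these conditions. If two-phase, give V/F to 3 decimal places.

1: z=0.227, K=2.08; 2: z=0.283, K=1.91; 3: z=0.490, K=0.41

ΣzᵢKᵢ = 1.214; Σzᵢ/Kᵢ = 1.452.
Both exceed 1, so a two-phase solution exists.
Iterate (Newton) starting at ψ = 0.46:
  ψ = 0.460: g = -0.0515, g' = -0.556 → ψ = 0.367
  ψ = 0.367: g = -0.0006, g' = -0.545 → ψ = 0.366
Converged at ψ = 0.366.

two-phase, V/F = 0.366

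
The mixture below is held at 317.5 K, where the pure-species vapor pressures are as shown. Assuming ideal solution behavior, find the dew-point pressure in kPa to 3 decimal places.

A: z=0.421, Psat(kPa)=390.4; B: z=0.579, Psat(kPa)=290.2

At the dew point ψ → 1, so Σzᵢ/Kᵢ = 1 with Kᵢ = Pᵢˢᵃᵗ/P ⇒ 1/P = Σzᵢ/Pᵢˢᵃᵗ.
1/P = 0.421/390.4 + 0.579/290.2 = 0.003074 ⇒ P = 325.356 kPa

Pdew = 325.356 kPa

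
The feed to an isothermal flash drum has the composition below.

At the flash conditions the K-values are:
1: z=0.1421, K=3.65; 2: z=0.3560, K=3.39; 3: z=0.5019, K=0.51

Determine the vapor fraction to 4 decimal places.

ψ = 0.8126

Material balance + equilibrium reduce to Σ zᵢ(Kᵢ−1)/(1+ψ(Kᵢ−1)) = 0.
g(0) = ΣzᵢKᵢ − 1 = 0.9815 and g(1) = 1 − Σzᵢ/Kᵢ = -0.1281, so a root lies in (0, 1).
Newton–Raphson from ψ = 0.4:
  ψ = 0.4000: g = 0.31190, g' = -0.9531 → ψ = 0.7273
  ψ = 0.7273: g = 0.05729, g' = -0.6786 → ψ = 0.8117
  ψ = 0.8117: g = 0.00058, g' = -0.6680 → ψ = 0.8126
Converged at ψ = 0.8126.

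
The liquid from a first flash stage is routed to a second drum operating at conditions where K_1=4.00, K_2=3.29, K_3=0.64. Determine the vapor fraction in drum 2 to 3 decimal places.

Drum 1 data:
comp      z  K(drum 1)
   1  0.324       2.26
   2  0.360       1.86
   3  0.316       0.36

Drum 1:
Material balance + equilibrium reduce to Σ zᵢ(Kᵢ−1)/(1+ψ₁(Kᵢ−1)) = 0.
g(0) = ΣzᵢKᵢ − 1 = 0.516 and g(1) = 1 − Σzᵢ/Kᵢ = -0.215, so a root lies in (0, 1).
Newton–Raphson from ψ₁ = 0.5:
  ψ₁ = 0.500: g = 0.1695, g' = -0.604 → ψ₁ = 0.781
  ψ₁ = 0.781: g = -0.0133, g' = -0.743 → ψ₁ = 0.763
Converged at ψ₁ = 0.763.
Drum-1 compositions:
  1: x = 0.165, y = 0.373
  2: x = 0.217, y = 0.404
  3: x = 0.617, y = 0.222
Drum-2 feed = drum-1 liquid: z₂ = (0.1652, 0.2174, 0.6174).
Drum 2:
Newton–Raphson from ψ₂ = 0.38:
  ψ₂ = 0.380: g = 0.2403, g' = -0.758 → ψ₂ = 0.697
  ψ₂ = 0.697: g = 0.0554, g' = -0.467 → ψ₂ = 0.816
  ψ₂ = 0.816: g = 0.0028, g' = -0.424 → ψ₂ = 0.822
Converged at ψ₂ = 0.822.
  1: x = 0.048, y = 0.191
  2: x = 0.075, y = 0.248
  3: x = 0.877, y = 0.561

V/F (drum 2) = 0.822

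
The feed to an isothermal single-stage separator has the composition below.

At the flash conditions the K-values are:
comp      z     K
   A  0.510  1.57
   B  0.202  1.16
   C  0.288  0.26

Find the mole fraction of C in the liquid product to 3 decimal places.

Material balance + equilibrium reduce to Σ zᵢ(Kᵢ−1)/(1+V/F(Kᵢ−1)) = 0.
Check two-phase: ΣzᵢKᵢ = 1.110 > 1 and Σzᵢ/Kᵢ = 1.607 > 1, so g(0) = 0.110 > 0 and g(1) = -0.607 < 0.
Newton iteration, V/F⁰ = 0.43:
  V/F = 0.430: g = -0.0489, g' = -0.451 → V/F = 0.322
  V/F = 0.322: g = -0.0033, g' = -0.395 → V/F = 0.313
Converged at V/F = 0.313.
Compositions from xᵢ = zᵢ/(1+V/F(Kᵢ−1)), yᵢ = Kᵢxᵢ:
  A: x = 0.433, y = 0.679
  B: x = 0.192, y = 0.223
  C: x = 0.375, y = 0.097

x_C = 0.375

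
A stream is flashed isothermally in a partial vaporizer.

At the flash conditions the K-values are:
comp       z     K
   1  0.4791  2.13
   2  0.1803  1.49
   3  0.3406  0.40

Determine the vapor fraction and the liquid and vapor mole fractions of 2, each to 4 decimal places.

ψ = 0.7268, x_2 = 0.1330, y_2 = 0.1981

Let ψ = V/F and solve Σ zᵢ(Kᵢ−1)/(1+ψ(Kᵢ−1)) = 0.
g(0) = ΣzᵢKᵢ − 1 = 0.4254 and g(1) = 1 − Σzᵢ/Kᵢ = -0.1974, so a root lies in (0, 1).
Newton–Raphson from ψ = 0.42:
  ψ = 0.4200: g = 0.16720, g' = -0.5303 → ψ = 0.7353
  ψ = 0.7353: g = -0.00506, g' = -0.5985 → ψ = 0.7268
Converged at ψ = 0.7268.
Compositions from xᵢ = zᵢ/(1+ψ(Kᵢ−1)), yᵢ = Kᵢxᵢ:
  1: x = 0.2631, y = 0.5603
  2: x = 0.1330, y = 0.1981
  3: x = 0.6040, y = 0.2416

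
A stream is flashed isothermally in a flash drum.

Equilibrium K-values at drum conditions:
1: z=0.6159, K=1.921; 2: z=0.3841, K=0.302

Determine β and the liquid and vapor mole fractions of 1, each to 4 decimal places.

β = 0.4653, x_1 = 0.4311, y_1 = 0.8282

Newton iteration, β⁰ = 0.46:
  β = 0.4600: g = 0.00355, g' = -0.6638 → β = 0.4653
Converged at β = 0.4653.
Compositions from xᵢ = zᵢ/(1+β(Kᵢ−1)), yᵢ = Kᵢxᵢ:
  1: x = 0.4311, y = 0.8282
  2: x = 0.5689, y = 0.1718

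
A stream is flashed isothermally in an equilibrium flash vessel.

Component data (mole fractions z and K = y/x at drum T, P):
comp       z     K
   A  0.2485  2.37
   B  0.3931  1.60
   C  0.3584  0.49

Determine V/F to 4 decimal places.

V/F = 0.8296

Rachford–Rice: g(V/F) = Σ zᵢ(Kᵢ−1)/(1+V/F(Kᵢ−1)) = 0.
Feasibility: ΣzᵢKᵢ = 1.3935, Σzᵢ/Kᵢ = 1.0820 — both > 1, two phases present.
Iterate (Newton) starting at V/F = 0.3:
  V/F = 0.3000: g = 0.22536, g' = -0.4658 → V/F = 0.7838
  V/F = 0.7838: g = 0.02009, g' = -0.4326 → V/F = 0.8302
  V/F = 0.8302: g = -0.00029, g' = -0.4455 → V/F = 0.8296
Converged at V/F = 0.8296.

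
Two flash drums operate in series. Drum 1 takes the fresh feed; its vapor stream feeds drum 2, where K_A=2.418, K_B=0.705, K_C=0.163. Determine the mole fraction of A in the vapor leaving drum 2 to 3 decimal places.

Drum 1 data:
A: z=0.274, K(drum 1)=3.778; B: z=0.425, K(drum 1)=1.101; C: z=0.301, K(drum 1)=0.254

y_A (drum 2) = 0.589

Drum 1:
Newton iteration, ψ₁⁰ = 0.4:
  ψ₁ = 0.400: g = 0.0817, g' = -0.819 → ψ₁ = 0.500
  ψ₁ = 0.500: g = 0.0015, g' = -0.800 → ψ₁ = 0.502
Converged at ψ₁ = 0.502.
Drum-1 compositions:
  A: x = 0.114, y = 0.432
  B: x = 0.405, y = 0.445
  C: x = 0.481, y = 0.122
Drum-2 feed = drum-1 vapor: z₂ = (0.4325, 0.4454, 0.1222).
Drum 2:
Material balance + equilibrium reduce to Σ zᵢ(Kᵢ−1)/(1+ψ₂(Kᵢ−1)) = 0.
Check two-phase: ΣzᵢKᵢ = 1.380 > 1 and Σzᵢ/Kᵢ = 1.560 > 1, so g(0) = 0.380 > 0 and g(1) = -0.560 < 0.
Iterate (Newton) starting at ψ₂ = 0.46:
  ψ₂ = 0.460: g = 0.0528, g' = -0.597 → ψ₂ = 0.549
  ψ₂ = 0.549: g = -0.0009, g' = -0.623 → ψ₂ = 0.547
Converged at ψ₂ = 0.547.
  A: x = 0.244, y = 0.589
  B: x = 0.531, y = 0.374
  C: x = 0.225, y = 0.037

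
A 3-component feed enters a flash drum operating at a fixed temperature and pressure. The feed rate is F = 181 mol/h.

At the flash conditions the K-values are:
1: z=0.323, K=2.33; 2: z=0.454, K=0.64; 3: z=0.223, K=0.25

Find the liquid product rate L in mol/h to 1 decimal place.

Newton iteration, V/F⁰ = 0.5:
  V/F = 0.500: g = -0.2089, g' = -0.615 → V/F = 0.160
  V/F = 0.160: g = -0.0094, g' = -0.617 → V/F = 0.145
Converged at V/F = 0.145.
Then V = V/F·F = 0.1451·181 = 26.3 mol/h and L = F − V = 154.7 mol/h.

L = 154.7 mol/h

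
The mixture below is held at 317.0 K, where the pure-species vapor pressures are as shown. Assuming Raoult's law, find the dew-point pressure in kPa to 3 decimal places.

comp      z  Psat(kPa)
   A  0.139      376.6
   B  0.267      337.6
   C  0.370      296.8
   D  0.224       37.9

At the dew point ψ → 1, so Σzᵢ/Kᵢ = 1 with Kᵢ = Pᵢˢᵃᵗ/P ⇒ 1/P = Σzᵢ/Pᵢˢᵃᵗ.
1/P = 0.139/376.6 + 0.267/337.6 + 0.370/296.8 + 0.224/37.9 = 0.008317 ⇒ P = 120.237 kPa

Pdew = 120.237 kPa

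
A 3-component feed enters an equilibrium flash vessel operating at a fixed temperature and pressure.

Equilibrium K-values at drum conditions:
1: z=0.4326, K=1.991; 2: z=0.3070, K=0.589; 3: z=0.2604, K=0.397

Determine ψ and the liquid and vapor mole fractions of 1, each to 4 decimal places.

ψ = 0.2888, x_1 = 0.3363, y_1 = 0.6696

Newton–Raphson from ψ = 0.5:
  ψ = 0.5000: g = -0.09695, g' = -0.4662 → ψ = 0.2920
  ψ = 0.2920: g = -0.00149, g' = -0.4620 → ψ = 0.2888
Converged at ψ = 0.2888.
Compositions from xᵢ = zᵢ/(1+ψ(Kᵢ−1)), yᵢ = Kᵢxᵢ:
  1: x = 0.3363, y = 0.6696
  2: x = 0.3484, y = 0.2052
  3: x = 0.3153, y = 0.1252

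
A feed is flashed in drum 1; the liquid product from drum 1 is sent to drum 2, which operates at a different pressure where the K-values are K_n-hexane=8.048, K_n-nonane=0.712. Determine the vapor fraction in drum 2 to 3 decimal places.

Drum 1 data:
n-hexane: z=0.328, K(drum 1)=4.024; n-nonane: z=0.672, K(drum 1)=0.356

Drum 1:
Binary case is linear: z₁(K₁−1)(1+ψ₁(K₂−1)) + z₂(K₂−1)(1+ψ₁(K₁−1)) = 0
⇒ ψ₁ = [z₁(K₁−1)+z₂(K₂−1)] / [−(K₁−1)(K₂−1)] = 0.5591/1.9475 = 0.287
Drum-1 compositions:
  n-hexane: x = 0.176, y = 0.707
  n-nonane: x = 0.824, y = 0.293
Drum-2 feed = drum-1 liquid: z₂ = (0.1756, 0.8244).
Drum 2:
Material balance + equilibrium reduce to Σ zᵢ(Kᵢ−1)/(1+ψ₂(Kᵢ−1)) = 0.
Check two-phase: ΣzᵢKᵢ = 2.000 > 1 and Σzᵢ/Kᵢ = 1.180 > 1, so g(0) = 1.000 > 0 and g(1) = -0.180 < 0.
Binary case is linear: z₁(K₁−1)(1+ψ₂(K₂−1)) + z₂(K₂−1)(1+ψ₂(K₁−1)) = 0
⇒ ψ₂ = [z₁(K₁−1)+z₂(K₂−1)] / [−(K₁−1)(K₂−1)] = 1.0000/2.0298 = 0.493
  n-hexane: x = 0.039, y = 0.316
  n-nonane: x = 0.961, y = 0.684

V/F (drum 2) = 0.493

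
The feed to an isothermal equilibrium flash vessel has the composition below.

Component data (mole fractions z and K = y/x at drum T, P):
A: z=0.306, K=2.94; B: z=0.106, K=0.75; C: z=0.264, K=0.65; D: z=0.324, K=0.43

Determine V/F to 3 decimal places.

V/F = 0.332

Rachford–Rice: g(V/F) = Σ zᵢ(Kᵢ−1)/(1+V/F(Kᵢ−1)) = 0.
Feasibility: ΣzᵢKᵢ = 1.290, Σzᵢ/Kᵢ = 1.405 — both > 1, two phases present.
Newton–Raphson from V/F = 0.5:
  V/F = 0.500: g = -0.0992, g' = -0.559 → V/F = 0.322
  V/F = 0.322: g = 0.0060, g' = -0.643 → V/F = 0.332
Converged at V/F = 0.332.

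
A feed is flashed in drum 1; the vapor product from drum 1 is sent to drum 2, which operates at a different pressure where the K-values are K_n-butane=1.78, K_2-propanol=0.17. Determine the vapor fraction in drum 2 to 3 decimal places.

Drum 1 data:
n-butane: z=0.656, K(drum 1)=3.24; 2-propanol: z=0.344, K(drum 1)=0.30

V/F (drum 2) = 0.636

Drum 1:
Rachford–Rice: g(ψ₁) = Σ zᵢ(Kᵢ−1)/(1+ψ₁(Kᵢ−1)) = 0.
Feasibility: ΣzᵢKᵢ = 2.229, Σzᵢ/Kᵢ = 1.349 — both > 1, two phases present.
Binary case is linear: z₁(K₁−1)(1+ψ₁(K₂−1)) + z₂(K₂−1)(1+ψ₁(K₁−1)) = 0
⇒ ψ₁ = [z₁(K₁−1)+z₂(K₂−1)] / [−(K₁−1)(K₂−1)] = 1.2286/1.5680 = 0.784
Drum-1 compositions:
  n-butane: x = 0.238, y = 0.771
  2-propanol: x = 0.762, y = 0.229
Drum-2 feed = drum-1 vapor: z₂ = (0.7714, 0.2286).
Drum 2:
Binary case is linear: z₁(K₁−1)(1+ψ₂(K₂−1)) + z₂(K₂−1)(1+ψ₂(K₁−1)) = 0
⇒ ψ₂ = [z₁(K₁−1)+z₂(K₂−1)] / [−(K₁−1)(K₂−1)] = 0.4120/0.6474 = 0.636
  n-butane: x = 0.516, y = 0.918
  2-propanol: x = 0.484, y = 0.082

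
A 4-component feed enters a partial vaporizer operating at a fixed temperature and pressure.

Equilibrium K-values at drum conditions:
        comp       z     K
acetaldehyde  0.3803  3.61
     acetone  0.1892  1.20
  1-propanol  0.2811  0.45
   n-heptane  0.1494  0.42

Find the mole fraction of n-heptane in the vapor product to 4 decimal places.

Rachford–Rice: g(V/F) = Σ zᵢ(Kᵢ−1)/(1+V/F(Kᵢ−1)) = 0.
g(0) = ΣzᵢKᵢ − 1 = 0.7892 and g(1) = 1 − Σzᵢ/Kᵢ = -0.2434, so a root lies in (0, 1).
Iterate (Newton) starting at V/F = 0.44:
  V/F = 0.4400: g = 0.17648, g' = -0.8063 → V/F = 0.6589
  V/F = 0.6589: g = 0.01567, g' = -0.6970 → V/F = 0.6814
Converged at V/F = 0.6814.
Compositions from xᵢ = zᵢ/(1+V/F(Kᵢ−1)), yᵢ = Kᵢxᵢ:
  acetaldehyde: x = 0.1369, y = 0.4941
  acetone: x = 0.1665, y = 0.1998
  1-propanol: x = 0.4496, y = 0.2023
  n-heptane: x = 0.2470, y = 0.1038

y_n-heptane = 0.1038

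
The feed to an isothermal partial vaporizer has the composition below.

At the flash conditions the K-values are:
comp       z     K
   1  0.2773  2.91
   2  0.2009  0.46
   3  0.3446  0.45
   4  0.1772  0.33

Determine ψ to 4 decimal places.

ψ = 0.1022

Rachford–Rice: g(ψ) = Σ zᵢ(Kᵢ−1)/(1+ψ(Kᵢ−1)) = 0.
g(0) = ΣzᵢKᵢ − 1 = 0.1129 and g(1) = 1 − Σzᵢ/Kᵢ = -0.8348, so a root lies in (0, 1).
Iterate (Newton) starting at ψ = 0.5:
  ψ = 0.5000: g = -0.31765, g' = -0.7528 → ψ = 0.0780
  ψ = 0.0780: g = 0.02436, g' = -1.0324 → ψ = 0.1016
  ψ = 0.1016: g = 0.00059, g' = -0.9835 → ψ = 0.1022
Converged at ψ = 0.1022.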